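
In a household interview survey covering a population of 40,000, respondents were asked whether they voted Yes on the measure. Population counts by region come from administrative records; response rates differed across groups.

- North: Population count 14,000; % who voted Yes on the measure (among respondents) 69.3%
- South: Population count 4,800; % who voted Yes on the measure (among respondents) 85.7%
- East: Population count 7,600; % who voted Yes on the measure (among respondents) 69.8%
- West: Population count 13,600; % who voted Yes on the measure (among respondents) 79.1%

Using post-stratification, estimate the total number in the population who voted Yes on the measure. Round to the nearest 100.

Estimated count per cell = population count × respondent percentage:
  North: 14,000 × 69.3% = 9702
  South: 4,800 × 85.7% = 4113.6
  East: 7,600 × 69.8% = 5304.8
  West: 13,600 × 79.1% = 10757.6
Estimated total = 29,878 → 29,900.

29,900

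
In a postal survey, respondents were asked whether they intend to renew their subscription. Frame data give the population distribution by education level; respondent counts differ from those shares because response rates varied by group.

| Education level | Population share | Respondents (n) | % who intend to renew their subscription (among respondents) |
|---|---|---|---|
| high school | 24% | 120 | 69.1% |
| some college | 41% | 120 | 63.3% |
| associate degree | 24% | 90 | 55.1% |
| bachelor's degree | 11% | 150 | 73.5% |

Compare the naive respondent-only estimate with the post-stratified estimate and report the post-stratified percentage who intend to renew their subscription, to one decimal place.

63.8%

Naive respondent-only estimate (weights = respondent counts):
  (120/480)×69.1 + (120/480)×63.3 + (90/480)×55.1 + (150/480)×73.5 = 66.4%
Post-stratified estimate weights by population shares:
  0.24×69.1 + 0.41×63.3 + 0.24×55.1 + 0.11×73.5 = 63.846%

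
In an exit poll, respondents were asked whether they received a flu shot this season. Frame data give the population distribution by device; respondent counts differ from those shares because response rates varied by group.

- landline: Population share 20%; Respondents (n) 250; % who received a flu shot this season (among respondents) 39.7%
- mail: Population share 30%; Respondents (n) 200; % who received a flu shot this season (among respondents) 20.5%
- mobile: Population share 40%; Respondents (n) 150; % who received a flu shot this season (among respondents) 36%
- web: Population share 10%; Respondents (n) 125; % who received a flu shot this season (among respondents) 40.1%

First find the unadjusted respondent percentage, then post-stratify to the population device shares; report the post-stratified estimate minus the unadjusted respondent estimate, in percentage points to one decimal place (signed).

-1.2 percentage points

Without adjustment, the pooled respondent share is:
  (250/725)×39.7 + (200/725)×20.5 + (150/725)×36 + (125/725)×40.1 = 33.7069%
Post-stratified estimate weights by population shares:
  0.2×39.7 + 0.3×20.5 + 0.4×36 + 0.1×40.1 = 32.5%
Difference = 32.5 − 33.7069 = -1.2069 pp.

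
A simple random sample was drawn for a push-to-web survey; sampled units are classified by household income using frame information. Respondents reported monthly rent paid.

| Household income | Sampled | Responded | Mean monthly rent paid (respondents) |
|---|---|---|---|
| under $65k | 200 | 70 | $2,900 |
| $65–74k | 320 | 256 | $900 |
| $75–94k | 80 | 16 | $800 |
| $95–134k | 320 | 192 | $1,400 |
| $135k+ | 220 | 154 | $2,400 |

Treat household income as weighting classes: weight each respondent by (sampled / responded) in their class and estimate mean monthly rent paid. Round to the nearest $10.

Class response rates: under $65k 70/200 = 35%, $65–74k 256/320 = 80%, $75–94k 16/80 = 20%, $95–134k 192/320 = 60%, $135k+ 154/220 = 70%.
Inverse-response-rate weighting restores each class to its sampled count, so class totals weight by n_sampled:
  under $65k: 200 × 2900 = 580,000
  $65–74k: 320 × 900 = 288,000
  $75–94k: 80 × 800 = 64,000
  $95–134k: 320 × 1400 = 448,000
  $135k+: 220 × 2400 = 528,000
Adjusted estimate = 1,908,000 / 1,140 = 1673.68 → $1,670.

$1,670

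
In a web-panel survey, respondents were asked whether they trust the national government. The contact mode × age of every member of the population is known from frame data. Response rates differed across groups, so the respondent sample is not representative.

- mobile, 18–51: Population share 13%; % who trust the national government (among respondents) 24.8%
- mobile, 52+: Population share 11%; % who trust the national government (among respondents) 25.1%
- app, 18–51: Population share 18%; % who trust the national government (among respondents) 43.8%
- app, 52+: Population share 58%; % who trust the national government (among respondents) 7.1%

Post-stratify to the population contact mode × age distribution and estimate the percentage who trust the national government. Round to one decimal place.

Weight each group's respondent value by its population share:
  mobile, 18–51: 0.13 × 24.8 = 3.224
  mobile, 52+: 0.11 × 25.1 = 2.761
  app, 18–51: 0.18 × 43.8 = 7.884
  app, 52+: 0.58 × 7.1 = 4.118
Post-stratified estimate = 17.987 → 18.0%.

18.0%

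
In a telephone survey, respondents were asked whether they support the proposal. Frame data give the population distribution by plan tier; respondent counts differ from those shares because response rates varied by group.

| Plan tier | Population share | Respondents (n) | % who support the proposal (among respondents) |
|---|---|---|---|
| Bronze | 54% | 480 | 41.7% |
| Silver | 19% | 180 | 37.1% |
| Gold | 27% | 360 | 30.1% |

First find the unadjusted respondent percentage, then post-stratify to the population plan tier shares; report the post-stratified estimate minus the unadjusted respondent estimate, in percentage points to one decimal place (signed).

Naive respondent-only estimate (weights = respondent counts):
  (480/1020)×41.7 + (180/1020)×37.1 + (360/1020)×30.1 = 36.7941%
Post-stratifying to population shares instead:
  0.54×41.7 + 0.19×37.1 + 0.27×30.1 = 37.694%
Difference = 37.694 − 36.7941 = 0.8999 pp.

+0.9 percentage points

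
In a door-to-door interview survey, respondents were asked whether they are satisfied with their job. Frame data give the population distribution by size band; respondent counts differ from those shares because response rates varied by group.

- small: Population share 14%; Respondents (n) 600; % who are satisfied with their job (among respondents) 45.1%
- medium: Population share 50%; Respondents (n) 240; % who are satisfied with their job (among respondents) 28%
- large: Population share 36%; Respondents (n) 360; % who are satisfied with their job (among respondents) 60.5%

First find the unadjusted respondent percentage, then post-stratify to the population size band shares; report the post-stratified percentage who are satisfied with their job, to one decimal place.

42.1%

Naive respondent-only estimate (weights = respondent counts):
  (600/1200)×45.1 + (240/1200)×28 + (360/1200)×60.5 = 46.3%
Post-stratified estimate weights by population shares:
  0.14×45.1 + 0.5×28 + 0.36×60.5 = 42.094%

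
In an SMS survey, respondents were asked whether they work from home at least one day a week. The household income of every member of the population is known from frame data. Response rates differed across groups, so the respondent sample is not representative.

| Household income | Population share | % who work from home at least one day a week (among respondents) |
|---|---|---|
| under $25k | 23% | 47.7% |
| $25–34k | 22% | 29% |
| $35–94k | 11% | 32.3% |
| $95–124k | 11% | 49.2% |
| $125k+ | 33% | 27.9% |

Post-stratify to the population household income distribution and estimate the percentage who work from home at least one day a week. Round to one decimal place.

Reweight to the known household income distribution:
  under $25k: 0.23 × 47.7 = 10.971
  $25–34k: 0.22 × 29 = 6.38
  $35–94k: 0.11 × 32.3 = 3.553
  $95–124k: 0.11 × 49.2 = 5.412
  $125k+: 0.33 × 27.9 = 9.207
Post-stratified estimate = 35.523 → 35.5%.

35.5%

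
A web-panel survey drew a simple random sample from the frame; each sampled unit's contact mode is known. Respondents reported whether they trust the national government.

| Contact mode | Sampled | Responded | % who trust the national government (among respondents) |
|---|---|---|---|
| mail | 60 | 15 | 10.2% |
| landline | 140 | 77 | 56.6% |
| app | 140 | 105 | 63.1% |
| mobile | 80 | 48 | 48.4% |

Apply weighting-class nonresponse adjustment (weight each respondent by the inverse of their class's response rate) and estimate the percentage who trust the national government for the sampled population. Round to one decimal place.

50.6%

Response rates by class: mail 15/60 = 25%, landline 77/140 = 55%, app 105/140 = 75%, mobile 48/80 = 60%.
Inverse-response-rate weighting restores each class to its sampled count, so class totals weight by n_sampled:
  mail: 60 × 10.2 = 612
  landline: 140 × 56.6 = 7924
  app: 140 × 63.1 = 8834
  mobile: 80 × 48.4 = 3872
Adjusted estimate = 21,242 / 420 = 50.5762 → 50.6%.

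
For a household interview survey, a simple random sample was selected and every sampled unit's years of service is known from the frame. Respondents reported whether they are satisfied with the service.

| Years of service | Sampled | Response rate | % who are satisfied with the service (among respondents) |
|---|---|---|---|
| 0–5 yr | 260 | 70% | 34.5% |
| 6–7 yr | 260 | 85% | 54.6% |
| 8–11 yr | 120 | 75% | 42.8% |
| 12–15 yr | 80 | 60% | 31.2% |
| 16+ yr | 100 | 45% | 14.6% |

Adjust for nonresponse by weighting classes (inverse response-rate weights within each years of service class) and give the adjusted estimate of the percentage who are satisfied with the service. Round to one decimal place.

39.3%

Each respondent's weight = sampled/responded in their class; summing within a class gives n_sampled, so:
  0–5 yr: 260 × 34.5 = 8970
  6–7 yr: 260 × 54.6 = 14,196
  8–11 yr: 120 × 42.8 = 5136
  12–15 yr: 80 × 31.2 = 2496
  16+ yr: 100 × 14.6 = 1460
Adjusted estimate = 32,258 / 820 = 39.339 → 39.3%.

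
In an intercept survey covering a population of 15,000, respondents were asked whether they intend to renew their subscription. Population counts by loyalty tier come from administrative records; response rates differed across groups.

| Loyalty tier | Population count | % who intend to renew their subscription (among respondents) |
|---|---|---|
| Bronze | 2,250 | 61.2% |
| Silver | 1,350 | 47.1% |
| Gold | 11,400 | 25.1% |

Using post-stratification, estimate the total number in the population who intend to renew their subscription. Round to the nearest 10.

Apply each group's respondent rate to its population count:
  Bronze: 2,250 × 61.2% = 1377
  Silver: 1,350 × 47.1% = 635.85
  Gold: 11,400 × 25.1% = 2861.4
Estimated total = 4874.25 → 4,870.

4,870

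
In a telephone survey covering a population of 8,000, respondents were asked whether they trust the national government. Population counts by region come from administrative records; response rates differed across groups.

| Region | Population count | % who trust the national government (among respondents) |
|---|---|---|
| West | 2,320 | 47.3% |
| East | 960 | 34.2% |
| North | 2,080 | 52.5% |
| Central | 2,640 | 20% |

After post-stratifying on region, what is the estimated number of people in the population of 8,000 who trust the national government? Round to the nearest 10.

3,050

Each cell contributes its population count × the respondent rate:
  West: 2,320 × 47.3% = 1097.36
  East: 960 × 34.2% = 328.32
  North: 2,080 × 52.5% = 1092
  Central: 2,640 × 20% = 528
Estimated total = 3045.68 → 3,050.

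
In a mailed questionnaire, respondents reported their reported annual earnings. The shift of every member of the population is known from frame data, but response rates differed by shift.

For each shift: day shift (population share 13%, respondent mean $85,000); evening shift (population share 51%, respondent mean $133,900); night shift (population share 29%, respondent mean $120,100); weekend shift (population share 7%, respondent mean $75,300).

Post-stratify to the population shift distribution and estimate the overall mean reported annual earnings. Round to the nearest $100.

Reweight to the known shift distribution:
  day shift: 0.13 × 85,000 = 11,050
  evening shift: 0.51 × 133,900 = 68,289
  night shift: 0.29 × 120,100 = 34,829
  weekend shift: 0.07 × 75,300 = 5271
Post-stratified estimate = 119,439 → $119,400.

$119,400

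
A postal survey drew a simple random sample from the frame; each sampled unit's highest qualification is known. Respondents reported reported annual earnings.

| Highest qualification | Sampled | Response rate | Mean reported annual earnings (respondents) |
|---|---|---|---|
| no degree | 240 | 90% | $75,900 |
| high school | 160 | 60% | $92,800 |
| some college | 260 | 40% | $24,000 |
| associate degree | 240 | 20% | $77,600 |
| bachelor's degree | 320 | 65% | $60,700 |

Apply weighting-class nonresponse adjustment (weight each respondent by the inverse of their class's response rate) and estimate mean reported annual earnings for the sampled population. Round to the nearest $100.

Inverse-response-rate weighting restores each class to its sampled count, so class totals weight by n_sampled:
  no degree: 240 × 75,900 = 18,216,000
  high school: 160 × 92,800 = 14,848,000
  some college: 260 × 24,000 = 6,240,000
  associate degree: 240 × 77,600 = 18,624,000
  bachelor's degree: 320 × 60,700 = 19,424,000
Adjusted estimate = 77,352,000 / 1,220 = 63403.3 → $63,400.

$63,400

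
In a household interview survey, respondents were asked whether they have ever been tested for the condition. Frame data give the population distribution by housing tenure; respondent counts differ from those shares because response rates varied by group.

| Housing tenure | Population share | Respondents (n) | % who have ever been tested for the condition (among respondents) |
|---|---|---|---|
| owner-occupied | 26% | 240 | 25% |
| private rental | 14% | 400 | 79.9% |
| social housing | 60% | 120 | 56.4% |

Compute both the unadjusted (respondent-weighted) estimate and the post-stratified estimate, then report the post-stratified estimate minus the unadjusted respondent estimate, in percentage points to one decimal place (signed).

Naive respondent-only estimate (weights = respondent counts):
  (240/760)×25 + (400/760)×79.9 + (120/760)×56.4 = 58.8526%
Post-stratified estimate weights by population shares:
  0.26×25 + 0.14×79.9 + 0.6×56.4 = 51.526%
Difference = 51.526 − 58.8526 = -7.3266 pp.

-7.3 percentage points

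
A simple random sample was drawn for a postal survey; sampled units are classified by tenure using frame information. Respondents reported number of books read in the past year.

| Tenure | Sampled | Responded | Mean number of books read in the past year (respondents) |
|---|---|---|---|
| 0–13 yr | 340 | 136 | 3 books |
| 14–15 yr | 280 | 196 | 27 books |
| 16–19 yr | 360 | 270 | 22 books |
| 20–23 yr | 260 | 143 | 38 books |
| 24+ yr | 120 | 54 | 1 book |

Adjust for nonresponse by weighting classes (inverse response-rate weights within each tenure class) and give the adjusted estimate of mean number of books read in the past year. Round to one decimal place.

19.5

Response rates by class: 0–13 yr 136/340 = 40%, 14–15 yr 196/280 = 70%, 16–19 yr 270/360 = 75%, 20–23 yr 143/260 = 55%, 24+ yr 54/120 = 45%.
With weight = n_sampled/n_responded per class, the weighted class total is n_sampled:
  0–13 yr: 340 × 3 = 1020
  14–15 yr: 280 × 27 = 7560
  16–19 yr: 360 × 22 = 7920
  20–23 yr: 260 × 38 = 9880
  24+ yr: 120 × 1 = 120
Adjusted estimate = 26,500 / 1,360 = 19.4853 → 19.5.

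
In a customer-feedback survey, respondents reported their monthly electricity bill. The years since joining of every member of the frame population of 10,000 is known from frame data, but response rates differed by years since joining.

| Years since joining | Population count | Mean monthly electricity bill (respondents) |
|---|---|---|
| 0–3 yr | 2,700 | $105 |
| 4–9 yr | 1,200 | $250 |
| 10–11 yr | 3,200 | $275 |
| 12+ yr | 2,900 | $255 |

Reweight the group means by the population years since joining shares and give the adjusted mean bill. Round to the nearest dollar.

$220

Weight each group's respondent value by its population share:
  0–3 yr: (2,700/10,000) × 105 = 28.35
  4–9 yr: (1,200/10,000) × 250 = 30
  10–11 yr: (3,200/10,000) × 275 = 88
  12+ yr: (2,900/10,000) × 255 = 73.95
Post-stratified estimate = 220.3 → $220.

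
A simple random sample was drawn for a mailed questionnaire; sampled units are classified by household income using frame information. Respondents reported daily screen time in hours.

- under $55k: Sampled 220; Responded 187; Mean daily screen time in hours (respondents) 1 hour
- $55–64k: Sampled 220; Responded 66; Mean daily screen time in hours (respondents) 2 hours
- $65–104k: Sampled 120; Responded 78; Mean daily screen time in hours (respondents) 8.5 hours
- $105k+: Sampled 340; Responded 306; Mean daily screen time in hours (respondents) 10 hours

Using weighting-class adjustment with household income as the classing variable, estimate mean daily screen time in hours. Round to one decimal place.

5.6

Response rates by class: under $55k 187/220 = 85%, $55–64k 66/220 = 30%, $65–104k 78/120 = 65%, $105k+ 306/340 = 90%.
Each respondent's weight = sampled/responded in their class; summing within a class gives n_sampled, so:
  under $55k: 220 × 1 = 220
  $55–64k: 220 × 2 = 440
  $65–104k: 120 × 8.5 = 1020
  $105k+: 340 × 10 = 3400
Adjusted estimate = 5080 / 900 = 5.64444 → 5.6.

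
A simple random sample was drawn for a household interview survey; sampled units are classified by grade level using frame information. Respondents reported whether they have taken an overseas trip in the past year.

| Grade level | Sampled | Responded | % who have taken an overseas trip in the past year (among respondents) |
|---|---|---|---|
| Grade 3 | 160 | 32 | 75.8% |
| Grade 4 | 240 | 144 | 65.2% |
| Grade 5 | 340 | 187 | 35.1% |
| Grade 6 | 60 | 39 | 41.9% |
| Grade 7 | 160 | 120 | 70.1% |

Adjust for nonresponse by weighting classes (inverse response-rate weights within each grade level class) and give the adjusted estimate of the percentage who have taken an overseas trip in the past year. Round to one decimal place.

55.7%

Response rates by class: Grade 3 32/160 = 20%, Grade 4 144/240 = 60%, Grade 5 187/340 = 55%, Grade 6 39/60 = 65%, Grade 7 120/160 = 75%.
Each respondent's weight = sampled/responded in their class; summing within a class gives n_sampled, so:
  Grade 3: 160 × 75.8 = 12,128
  Grade 4: 240 × 65.2 = 15,648
  Grade 5: 340 × 35.1 = 11,934
  Grade 6: 60 × 41.9 = 2514
  Grade 7: 160 × 70.1 = 11,216
Adjusted estimate = 53,440 / 960 = 55.6667 → 55.7%.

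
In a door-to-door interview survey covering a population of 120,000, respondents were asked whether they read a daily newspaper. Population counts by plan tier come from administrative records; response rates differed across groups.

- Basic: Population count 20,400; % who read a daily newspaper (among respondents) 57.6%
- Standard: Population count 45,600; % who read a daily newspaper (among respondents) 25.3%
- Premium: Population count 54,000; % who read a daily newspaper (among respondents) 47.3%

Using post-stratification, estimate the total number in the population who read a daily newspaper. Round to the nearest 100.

48,800

Apply each group's respondent rate to its population count:
  Basic: 20,400 × 57.6% = 11750.4
  Standard: 45,600 × 25.3% = 11536.8
  Premium: 54,000 × 47.3% = 25,542
Estimated total = 48829.2 → 48,800.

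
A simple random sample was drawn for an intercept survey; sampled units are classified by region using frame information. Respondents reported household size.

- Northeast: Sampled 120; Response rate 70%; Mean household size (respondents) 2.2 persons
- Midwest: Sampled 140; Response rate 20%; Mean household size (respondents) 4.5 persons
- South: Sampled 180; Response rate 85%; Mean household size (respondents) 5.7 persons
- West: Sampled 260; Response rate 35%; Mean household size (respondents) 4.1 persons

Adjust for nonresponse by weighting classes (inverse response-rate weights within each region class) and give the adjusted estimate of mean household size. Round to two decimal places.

4.27

Each respondent's weight = sampled/responded in their class; summing within a class gives n_sampled, so:
  Northeast: 120 × 2.2 = 264
  Midwest: 140 × 4.5 = 630
  South: 180 × 5.7 = 1026
  West: 260 × 4.1 = 1066
Adjusted estimate = 2986 / 700 = 4.26571 → 4.27.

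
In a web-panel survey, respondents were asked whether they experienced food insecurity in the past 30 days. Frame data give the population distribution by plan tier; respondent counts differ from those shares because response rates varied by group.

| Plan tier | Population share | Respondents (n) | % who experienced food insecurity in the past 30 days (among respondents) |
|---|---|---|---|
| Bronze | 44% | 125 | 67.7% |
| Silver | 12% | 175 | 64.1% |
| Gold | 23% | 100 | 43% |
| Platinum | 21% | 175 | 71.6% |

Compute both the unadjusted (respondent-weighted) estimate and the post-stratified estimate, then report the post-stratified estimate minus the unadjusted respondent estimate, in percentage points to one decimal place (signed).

Unadjusted (pooled respondent) estimate weights by respondent counts:
  (125/575)×67.7 + (175/575)×64.1 + (100/575)×43 + (175/575)×71.6 = 63.4957%
Post-stratified estimate weights by population shares:
  0.44×67.7 + 0.12×64.1 + 0.23×43 + 0.21×71.6 = 62.406%
Difference = 62.406 − 63.4957 = -1.0897 pp.

-1.1 percentage points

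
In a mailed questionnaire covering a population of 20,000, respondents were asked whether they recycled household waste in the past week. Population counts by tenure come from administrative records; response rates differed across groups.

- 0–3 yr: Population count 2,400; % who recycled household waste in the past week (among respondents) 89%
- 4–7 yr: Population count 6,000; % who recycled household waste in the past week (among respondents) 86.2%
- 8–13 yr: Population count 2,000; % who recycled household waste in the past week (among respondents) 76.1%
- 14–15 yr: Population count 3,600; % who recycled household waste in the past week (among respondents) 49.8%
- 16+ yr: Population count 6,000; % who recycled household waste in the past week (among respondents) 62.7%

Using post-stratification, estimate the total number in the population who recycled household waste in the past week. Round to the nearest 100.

Estimated count per cell = population count × respondent percentage:
  0–3 yr: 2,400 × 89% = 2136
  4–7 yr: 6,000 × 86.2% = 5172
  8–13 yr: 2,000 × 76.1% = 1522
  14–15 yr: 3,600 × 49.8% = 1792.8
  16+ yr: 6,000 × 62.7% = 3762
Estimated total = 14384.8 → 14,400.

14,400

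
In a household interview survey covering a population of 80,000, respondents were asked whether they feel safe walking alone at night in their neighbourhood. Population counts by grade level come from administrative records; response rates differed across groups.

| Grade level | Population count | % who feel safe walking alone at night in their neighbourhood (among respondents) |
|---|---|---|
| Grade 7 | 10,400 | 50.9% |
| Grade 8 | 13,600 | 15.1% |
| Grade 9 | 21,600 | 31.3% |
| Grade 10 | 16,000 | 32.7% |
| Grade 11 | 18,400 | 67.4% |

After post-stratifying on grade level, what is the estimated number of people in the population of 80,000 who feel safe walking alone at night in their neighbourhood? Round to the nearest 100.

Each cell contributes its population count × the respondent rate:
  Grade 7: 10,400 × 50.9% = 5293.6
  Grade 8: 13,600 × 15.1% = 2053.6
  Grade 9: 21,600 × 31.3% = 6760.8
  Grade 10: 16,000 × 32.7% = 5232
  Grade 11: 18,400 × 67.4% = 12401.6
Estimated total = 31741.6 → 31,700.

31,700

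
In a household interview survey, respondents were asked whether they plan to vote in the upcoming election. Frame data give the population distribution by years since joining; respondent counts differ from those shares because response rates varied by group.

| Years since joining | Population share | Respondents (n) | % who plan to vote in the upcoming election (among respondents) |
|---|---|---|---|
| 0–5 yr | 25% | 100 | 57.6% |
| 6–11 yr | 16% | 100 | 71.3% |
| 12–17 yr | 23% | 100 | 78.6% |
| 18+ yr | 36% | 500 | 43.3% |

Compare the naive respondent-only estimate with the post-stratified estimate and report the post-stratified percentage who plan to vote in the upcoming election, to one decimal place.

Naive respondent-only estimate (weights = respondent counts):
  (100/800)×57.6 + (100/800)×71.3 + (100/800)×78.6 + (500/800)×43.3 = 53%
Post-stratifying to population shares instead:
  0.25×57.6 + 0.16×71.3 + 0.23×78.6 + 0.36×43.3 = 59.474%

59.5%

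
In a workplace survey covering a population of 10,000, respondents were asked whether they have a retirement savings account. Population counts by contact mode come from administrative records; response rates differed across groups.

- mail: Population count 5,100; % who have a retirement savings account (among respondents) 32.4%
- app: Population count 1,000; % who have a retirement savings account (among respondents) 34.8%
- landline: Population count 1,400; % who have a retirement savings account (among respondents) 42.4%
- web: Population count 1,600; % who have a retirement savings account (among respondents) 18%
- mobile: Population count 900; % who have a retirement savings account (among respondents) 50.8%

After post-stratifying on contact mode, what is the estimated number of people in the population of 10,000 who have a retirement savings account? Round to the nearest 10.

3,340

Each cell contributes its population count × the respondent rate:
  mail: 5,100 × 32.4% = 1652.4
  app: 1,000 × 34.8% = 348
  landline: 1,400 × 42.4% = 593.6
  web: 1,600 × 18% = 288
  mobile: 900 × 50.8% = 457.2
Estimated total = 3339.2 → 3,340.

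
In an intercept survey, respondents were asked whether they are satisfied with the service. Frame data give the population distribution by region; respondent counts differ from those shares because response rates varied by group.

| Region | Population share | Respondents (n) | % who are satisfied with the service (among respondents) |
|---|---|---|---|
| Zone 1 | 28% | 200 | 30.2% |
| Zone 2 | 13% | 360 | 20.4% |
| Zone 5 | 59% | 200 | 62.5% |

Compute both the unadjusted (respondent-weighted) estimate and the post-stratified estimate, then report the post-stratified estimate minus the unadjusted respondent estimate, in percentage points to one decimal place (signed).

Naive respondent-only estimate (weights = respondent counts):
  (200/760)×30.2 + (360/760)×20.4 + (200/760)×62.5 = 34.0579%
Reweighting by population region shares:
  0.28×30.2 + 0.13×20.4 + 0.59×62.5 = 47.983%
Difference = 47.983 − 34.0579 = 13.9251 pp.

+13.9 percentage points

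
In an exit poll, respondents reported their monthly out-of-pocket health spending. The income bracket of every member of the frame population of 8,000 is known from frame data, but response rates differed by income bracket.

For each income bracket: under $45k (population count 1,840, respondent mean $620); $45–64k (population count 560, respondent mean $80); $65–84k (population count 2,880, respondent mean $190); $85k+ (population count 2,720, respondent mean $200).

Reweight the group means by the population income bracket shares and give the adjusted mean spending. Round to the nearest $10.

Reweight to the known income bracket distribution:
  under $45k: (1,840/8,000) × 620 = 142.6
  $45–64k: (560/8,000) × 80 = 5.6
  $65–84k: (2,880/8,000) × 190 = 68.4
  $85k+: (2,720/8,000) × 200 = 68
Post-stratified estimate = 284.6 → $280.

$280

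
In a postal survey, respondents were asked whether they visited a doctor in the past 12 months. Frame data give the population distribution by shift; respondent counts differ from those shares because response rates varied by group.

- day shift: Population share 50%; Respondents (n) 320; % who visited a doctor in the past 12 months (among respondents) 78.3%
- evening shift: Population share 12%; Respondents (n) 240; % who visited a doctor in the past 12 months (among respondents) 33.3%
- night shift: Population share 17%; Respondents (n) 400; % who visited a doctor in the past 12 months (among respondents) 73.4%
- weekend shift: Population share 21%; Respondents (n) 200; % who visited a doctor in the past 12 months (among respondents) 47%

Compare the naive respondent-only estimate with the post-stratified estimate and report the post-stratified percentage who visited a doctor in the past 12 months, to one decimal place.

65.5%

Naive respondent-only estimate (weights = respondent counts):
  (320/1160)×78.3 + (240/1160)×33.3 + (400/1160)×73.4 + (200/1160)×47 = 61.9034%
Post-stratifying to population shares instead:
  0.5×78.3 + 0.12×33.3 + 0.17×73.4 + 0.21×47 = 65.494%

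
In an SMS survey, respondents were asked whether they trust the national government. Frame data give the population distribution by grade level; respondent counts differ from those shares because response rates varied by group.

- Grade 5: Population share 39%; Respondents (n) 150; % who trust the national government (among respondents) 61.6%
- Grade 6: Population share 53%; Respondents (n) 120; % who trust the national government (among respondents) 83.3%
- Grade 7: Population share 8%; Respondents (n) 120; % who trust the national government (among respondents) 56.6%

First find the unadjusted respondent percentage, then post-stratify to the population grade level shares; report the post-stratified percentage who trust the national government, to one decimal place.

72.7%

Naive respondent-only estimate (weights = respondent counts):
  (150/390)×61.6 + (120/390)×83.3 + (120/390)×56.6 = 66.7385%
Post-stratified estimate weights by population shares:
  0.39×61.6 + 0.53×83.3 + 0.08×56.6 = 72.701%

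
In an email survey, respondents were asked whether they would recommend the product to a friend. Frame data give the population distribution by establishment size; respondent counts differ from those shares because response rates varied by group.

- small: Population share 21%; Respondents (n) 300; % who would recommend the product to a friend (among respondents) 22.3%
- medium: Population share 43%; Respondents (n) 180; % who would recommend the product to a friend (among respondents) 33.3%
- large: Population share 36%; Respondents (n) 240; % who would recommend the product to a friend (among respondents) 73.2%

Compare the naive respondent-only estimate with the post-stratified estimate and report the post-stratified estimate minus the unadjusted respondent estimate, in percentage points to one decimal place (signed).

+3.3 percentage points

Unadjusted (pooled respondent) estimate weights by respondent counts:
  (300/720)×22.3 + (180/720)×33.3 + (240/720)×73.2 = 42.0167%
Reweighting by population establishment size shares:
  0.21×22.3 + 0.43×33.3 + 0.36×73.2 = 45.354%
Difference = 45.354 − 42.0167 = 3.3373 pp.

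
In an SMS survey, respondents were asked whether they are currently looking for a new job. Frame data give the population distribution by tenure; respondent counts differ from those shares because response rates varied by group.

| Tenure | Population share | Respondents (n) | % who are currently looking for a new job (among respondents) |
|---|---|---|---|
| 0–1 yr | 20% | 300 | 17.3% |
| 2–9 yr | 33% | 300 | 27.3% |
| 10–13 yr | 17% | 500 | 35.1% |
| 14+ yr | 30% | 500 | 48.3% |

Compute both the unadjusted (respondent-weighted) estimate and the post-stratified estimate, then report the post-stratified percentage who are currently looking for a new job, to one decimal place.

Without adjustment, the pooled respondent share is:
  (300/1600)×17.3 + (300/1600)×27.3 + (500/1600)×35.1 + (500/1600)×48.3 = 34.425%
Post-stratified estimate weights by population shares:
  0.2×17.3 + 0.33×27.3 + 0.17×35.1 + 0.3×48.3 = 32.926%

32.9%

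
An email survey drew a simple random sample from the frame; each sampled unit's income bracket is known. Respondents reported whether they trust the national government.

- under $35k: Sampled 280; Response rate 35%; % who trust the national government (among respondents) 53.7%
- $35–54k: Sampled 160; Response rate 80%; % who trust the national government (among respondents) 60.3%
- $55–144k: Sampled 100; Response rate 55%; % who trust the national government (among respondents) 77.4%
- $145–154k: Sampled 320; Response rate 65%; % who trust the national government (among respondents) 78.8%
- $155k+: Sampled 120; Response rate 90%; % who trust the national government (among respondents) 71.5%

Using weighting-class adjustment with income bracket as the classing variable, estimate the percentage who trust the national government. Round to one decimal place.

67.6%

Weighting each respondent by the inverse class response rate inflates each class back to its sampled size, so the class weight is n_sampled:
  under $35k: 280 × 53.7 = 15,036
  $35–54k: 160 × 60.3 = 9648
  $55–144k: 100 × 77.4 = 7740
  $145–154k: 320 × 78.8 = 25,216
  $155k+: 120 × 71.5 = 8580
Adjusted estimate = 66,220 / 980 = 67.5714 → 67.6%.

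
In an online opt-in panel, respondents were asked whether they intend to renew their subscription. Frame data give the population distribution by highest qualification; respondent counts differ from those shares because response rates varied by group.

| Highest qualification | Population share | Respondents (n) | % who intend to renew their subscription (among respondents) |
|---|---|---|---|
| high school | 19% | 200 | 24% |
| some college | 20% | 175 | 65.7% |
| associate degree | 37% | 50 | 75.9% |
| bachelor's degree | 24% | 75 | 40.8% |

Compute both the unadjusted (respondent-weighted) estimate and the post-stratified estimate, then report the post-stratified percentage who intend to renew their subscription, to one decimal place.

Without adjustment, the pooled respondent share is:
  (200/500)×24 + (175/500)×65.7 + (50/500)×75.9 + (75/500)×40.8 = 46.305%
Post-stratified estimate weights by population shares:
  0.19×24 + 0.2×65.7 + 0.37×75.9 + 0.24×40.8 = 55.575%

55.6%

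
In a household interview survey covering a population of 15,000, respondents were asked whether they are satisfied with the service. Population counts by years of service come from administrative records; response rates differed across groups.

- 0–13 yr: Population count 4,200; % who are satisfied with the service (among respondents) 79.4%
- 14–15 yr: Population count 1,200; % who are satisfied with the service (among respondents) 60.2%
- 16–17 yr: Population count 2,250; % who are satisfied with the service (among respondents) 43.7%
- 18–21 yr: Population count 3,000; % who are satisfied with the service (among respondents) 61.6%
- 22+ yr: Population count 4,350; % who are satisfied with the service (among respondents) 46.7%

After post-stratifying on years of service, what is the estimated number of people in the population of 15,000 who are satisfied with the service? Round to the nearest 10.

8,920

Estimated count per cell = population count × respondent percentage:
  0–13 yr: 4,200 × 79.4% = 3334.8
  14–15 yr: 1,200 × 60.2% = 722.4
  16–17 yr: 2,250 × 43.7% = 983.25
  18–21 yr: 3,000 × 61.6% = 1848
  22+ yr: 4,350 × 46.7% = 2031.45
Estimated total = 8919.9 → 8,920.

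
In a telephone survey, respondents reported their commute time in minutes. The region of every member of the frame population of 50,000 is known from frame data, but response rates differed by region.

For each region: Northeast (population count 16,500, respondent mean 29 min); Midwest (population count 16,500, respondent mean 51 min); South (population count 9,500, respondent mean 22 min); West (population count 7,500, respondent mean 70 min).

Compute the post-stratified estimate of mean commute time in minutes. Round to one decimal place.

Each cell contributes population-share × respondent value:
  Northeast: (16,500/50,000) × 29 = 9.57
  Midwest: (16,500/50,000) × 51 = 16.83
  South: (9,500/50,000) × 22 = 4.18
  West: (7,500/50,000) × 70 = 10.5
Post-stratified estimate = 41.08 → 41.1.

41.1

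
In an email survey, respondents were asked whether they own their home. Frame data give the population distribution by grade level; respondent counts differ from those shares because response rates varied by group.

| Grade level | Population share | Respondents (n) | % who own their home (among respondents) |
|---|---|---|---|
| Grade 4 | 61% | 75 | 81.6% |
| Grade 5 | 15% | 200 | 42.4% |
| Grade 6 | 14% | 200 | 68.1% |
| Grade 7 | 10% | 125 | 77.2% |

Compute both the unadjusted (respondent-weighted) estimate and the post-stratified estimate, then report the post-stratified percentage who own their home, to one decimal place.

73.4%

Without adjustment, the pooled respondent share is:
  (75/600)×81.6 + (200/600)×42.4 + (200/600)×68.1 + (125/600)×77.2 = 63.1167%
Post-stratifying to population shares instead:
  0.61×81.6 + 0.15×42.4 + 0.14×68.1 + 0.1×77.2 = 73.39%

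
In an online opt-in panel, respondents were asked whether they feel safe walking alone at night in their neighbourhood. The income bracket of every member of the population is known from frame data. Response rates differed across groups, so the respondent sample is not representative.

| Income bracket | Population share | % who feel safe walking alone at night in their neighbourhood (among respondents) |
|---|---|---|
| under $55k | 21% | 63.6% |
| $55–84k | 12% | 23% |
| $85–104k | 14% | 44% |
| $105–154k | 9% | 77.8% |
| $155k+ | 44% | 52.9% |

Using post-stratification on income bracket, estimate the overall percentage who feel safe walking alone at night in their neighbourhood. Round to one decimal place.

Each cell contributes population-share × respondent value:
  under $55k: 0.21 × 63.6 = 13.356
  $55–84k: 0.12 × 23 = 2.76
  $85–104k: 0.14 × 44 = 6.16
  $105–154k: 0.09 × 77.8 = 7.002
  $155k+: 0.44 × 52.9 = 23.276
Post-stratified estimate = 52.554 → 52.6%.

52.6%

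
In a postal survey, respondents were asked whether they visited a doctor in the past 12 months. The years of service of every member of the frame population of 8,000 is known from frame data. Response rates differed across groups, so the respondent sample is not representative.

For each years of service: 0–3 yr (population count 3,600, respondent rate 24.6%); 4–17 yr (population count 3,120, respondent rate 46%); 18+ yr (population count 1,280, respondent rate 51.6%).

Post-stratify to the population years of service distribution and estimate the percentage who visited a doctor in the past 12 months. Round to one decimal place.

37.3%

Weight each group's respondent value by its population share:
  0–3 yr: (3,600/8,000) × 24.6 = 11.07
  4–17 yr: (3,120/8,000) × 46 = 17.94
  18+ yr: (1,280/8,000) × 51.6 = 8.256
Post-stratified estimate = 37.266 → 37.3%.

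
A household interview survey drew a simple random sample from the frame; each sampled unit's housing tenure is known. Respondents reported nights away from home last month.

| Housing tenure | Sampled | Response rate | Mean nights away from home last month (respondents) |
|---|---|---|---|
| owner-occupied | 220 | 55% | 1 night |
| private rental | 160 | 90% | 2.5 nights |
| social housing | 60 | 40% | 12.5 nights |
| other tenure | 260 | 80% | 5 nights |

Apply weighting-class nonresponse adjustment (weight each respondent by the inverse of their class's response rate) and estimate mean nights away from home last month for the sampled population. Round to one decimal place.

Inverse-response-rate weighting restores each class to its sampled count, so class totals weight by n_sampled:
  owner-occupied: 220 × 1 = 220
  private rental: 160 × 2.5 = 400
  social housing: 60 × 12.5 = 750
  other tenure: 260 × 5 = 1300
Adjusted estimate = 2670 / 700 = 3.81429 → 3.8.

3.8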